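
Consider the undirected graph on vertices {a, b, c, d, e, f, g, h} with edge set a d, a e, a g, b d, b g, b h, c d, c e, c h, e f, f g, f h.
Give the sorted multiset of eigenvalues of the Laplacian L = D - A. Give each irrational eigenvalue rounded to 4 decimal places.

[0, 2, 2, 2, 4, 4, 4, 6]

Each diagonal entry of L is the vertex degree and each off-diagonal entry is -1 where an edge is present, 0 otherwise; in the order [a, b, c, d, e, f, g, h] the diagonal is [3, 3, 3, 3, 3, 3, 3, 3]. L is symmetric positive semidefinite, so every eigenvalue is real and nonnegative. By the matrix-tree theorem the graph has (1/8) * product of the nonzero eigenvalues = 384 spanning trees.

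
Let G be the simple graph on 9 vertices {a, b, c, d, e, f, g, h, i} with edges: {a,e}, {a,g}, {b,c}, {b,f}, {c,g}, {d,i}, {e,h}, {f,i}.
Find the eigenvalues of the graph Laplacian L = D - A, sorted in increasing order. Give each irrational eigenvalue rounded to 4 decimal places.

With the vertex order [a, b, c, d, e, f, g, h, i], the degrees are [2, 2, 2, 1, 2, 2, 2, 1, 2], giving D = diag(2, 2, 2, 1, 2, 2, 2, 1, 2) and L = D - A. L is symmetric positive semidefinite, so every eigenvalue is real and nonnegative. By the matrix-tree theorem the graph has (1/9) * product of the nonzero eigenvalues = 1 spanning tree.

[0, 0.1206, 0.4679, 1, 1.6527, 2.3473, 3, 3.5321, 3.8794]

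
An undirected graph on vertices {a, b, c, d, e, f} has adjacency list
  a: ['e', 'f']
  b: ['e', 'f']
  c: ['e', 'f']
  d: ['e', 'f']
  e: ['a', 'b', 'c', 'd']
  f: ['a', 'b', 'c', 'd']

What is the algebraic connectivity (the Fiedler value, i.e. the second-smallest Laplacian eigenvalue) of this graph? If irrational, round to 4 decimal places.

2

With the vertex order [a, b, c, d, e, f], the degrees are [2, 2, 2, 2, 4, 4], giving D = diag(2, 2, 2, 2, 4, 4) and L = D - A. Computing the eigenvalues of L and sorting gives [0, 2, 2, 2, 4, 6]. The Fiedler value lambda_2 = 2 is strictly positive, so the graph is connected. By the matrix-tree theorem the graph has (1/6) * product of the nonzero eigenvalues = 32 spanning trees.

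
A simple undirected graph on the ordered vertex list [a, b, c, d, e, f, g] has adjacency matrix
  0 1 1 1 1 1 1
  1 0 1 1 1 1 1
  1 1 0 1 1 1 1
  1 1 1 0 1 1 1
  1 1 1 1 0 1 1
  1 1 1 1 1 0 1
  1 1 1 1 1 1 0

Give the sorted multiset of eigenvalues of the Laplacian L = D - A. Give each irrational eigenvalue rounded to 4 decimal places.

[0, 7, 7, 7, 7, 7, 7]

Each diagonal entry of L is the vertex degree and each off-diagonal entry is -1 where an edge is present, 0 otherwise; in the order [a, b, c, d, e, f, g] the diagonal is [6, 6, 6, 6, 6, 6, 6]. Diagonalising L (or applying a numerical eigensolver to the 7x7 matrix) gives the spectrum above. The single zero eigenvalue shows the graph is connected. The eigenvalues sum to 42, which equals trace(L) = 2|E|.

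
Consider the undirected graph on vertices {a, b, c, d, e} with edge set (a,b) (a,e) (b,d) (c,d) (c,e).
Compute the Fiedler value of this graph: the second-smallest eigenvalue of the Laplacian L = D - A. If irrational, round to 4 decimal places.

1.3820

Each diagonal entry of L is the vertex degree and each off-diagonal entry is -1 where an edge is present, 0 otherwise; in the order [a, b, c, d, e] the diagonal is [2, 2, 2, 2, 2]. The sorted Laplacian eigenvalues are [0, 1.3820, 1.3820, 3.6180, 3.6180]; the algebraic connectivity is the second entry, 1.3820. There is one zero in the spectrum, matching the 1 component. The largest eigenvalue, 3.6180, is at most the vertex count 5.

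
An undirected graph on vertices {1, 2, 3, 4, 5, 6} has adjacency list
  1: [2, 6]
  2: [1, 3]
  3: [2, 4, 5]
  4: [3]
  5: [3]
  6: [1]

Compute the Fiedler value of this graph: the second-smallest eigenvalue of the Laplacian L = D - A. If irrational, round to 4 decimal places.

Each diagonal entry of L is the vertex degree and each off-diagonal entry is -1 where an edge is present, 0 otherwise; in the order [1, 2, 3, 4, 5, 6] the diagonal is [2, 2, 3, 1, 1, 1]. The sorted Laplacian eigenvalues are [0, 0.3249, 1, 1.4608, 3, 4.2143]; the algebraic connectivity is the second entry, 0.3249. There is one zero in the spectrum, matching the 1 component.

0.3249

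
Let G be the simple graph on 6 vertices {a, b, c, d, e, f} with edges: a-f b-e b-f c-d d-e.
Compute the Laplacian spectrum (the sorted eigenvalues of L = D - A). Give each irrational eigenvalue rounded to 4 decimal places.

Reading degrees in the order [a, b, c, d, e, f] gives [1, 2, 1, 2, 2, 2]; set D = diag(1, 2, 1, 2, 2, 2) and form L = D - A. The multiplicity of 0 as a Laplacian eigenvalue equals the number of connected components. The single zero eigenvalue shows the graph is connected. By the matrix-tree theorem the graph has (1/6) * product of the nonzero eigenvalues = 1 spanning tree.

[0, 0.2679, 1, 2, 3, 3.7321]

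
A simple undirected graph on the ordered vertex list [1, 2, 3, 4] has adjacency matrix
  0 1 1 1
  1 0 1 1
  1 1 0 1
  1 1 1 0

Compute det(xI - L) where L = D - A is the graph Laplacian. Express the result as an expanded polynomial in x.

Reading degrees in the order [1, 2, 3, 4] gives [3, 3, 3, 3]; set D = diag(3, 3, 3, 3) and form L = D - A. Computing det(xI - L) by cofactor expansion (or equivalently via sum-over-permutations) gives x^4 - 12x^3 + 48x^2 - 64x. The coefficient of x^3 equals -trace(L) = -12, matching the sum of degrees. By the matrix-tree theorem the graph has (1/4) * product of the nonzero eigenvalues = 16 spanning trees.

x^4 - 12x^3 + 48x^2 - 64x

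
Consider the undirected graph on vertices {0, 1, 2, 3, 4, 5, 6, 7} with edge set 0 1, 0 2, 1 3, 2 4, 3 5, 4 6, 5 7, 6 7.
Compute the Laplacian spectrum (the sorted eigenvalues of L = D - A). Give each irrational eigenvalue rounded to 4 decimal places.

With the vertex order [0, 1, 2, 3, 4, 5, 6, 7], the degrees are [2, 2, 2, 2, 2, 2, 2, 2], giving D = diag(2, 2, 2, 2, 2, 2, 2, 2) and L = D - A. Diagonalising L (or applying a numerical eigensolver to the 8x8 matrix) gives the spectrum above. The single zero eigenvalue shows the graph is connected. The largest eigenvalue, 4, is at most the vertex count 8.

[0, 0.5858, 0.5858, 2, 2, 3.4142, 3.4142, 4]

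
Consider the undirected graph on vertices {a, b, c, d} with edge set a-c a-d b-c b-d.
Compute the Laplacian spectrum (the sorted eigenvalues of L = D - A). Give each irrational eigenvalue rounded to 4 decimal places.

[0, 2, 2, 4]

With the vertex order [a, b, c, d], the degrees are [2, 2, 2, 2], giving D = diag(2, 2, 2, 2) and L = D - A. The multiplicity of 0 as a Laplacian eigenvalue equals the number of connected components. The eigenvalues sum to 8, which equals trace(L) = 2|E|.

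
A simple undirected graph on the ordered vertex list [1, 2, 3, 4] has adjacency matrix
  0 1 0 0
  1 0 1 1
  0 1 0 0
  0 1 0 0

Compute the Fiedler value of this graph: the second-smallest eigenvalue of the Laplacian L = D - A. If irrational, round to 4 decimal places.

1

Each diagonal entry of L is the vertex degree and each off-diagonal entry is -1 where an edge is present, 0 otherwise; in the order [1, 2, 3, 4] the diagonal is [1, 3, 1, 1]. The smallest Laplacian eigenvalue is always 0. The next one, lambda_2 = 1, measures how hard the graph is to disconnect: larger values mean better connectivity. There is one zero in the spectrum, matching the 1 component.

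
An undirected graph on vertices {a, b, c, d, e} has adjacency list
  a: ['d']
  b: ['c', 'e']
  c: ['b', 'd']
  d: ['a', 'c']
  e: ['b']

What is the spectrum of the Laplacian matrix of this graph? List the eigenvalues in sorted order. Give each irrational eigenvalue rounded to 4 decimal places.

Each diagonal entry of L is the vertex degree and each off-diagonal entry is -1 where an edge is present, 0 otherwise; in the order [a, b, c, d, e] the diagonal is [1, 2, 2, 2, 1]. Diagonalising L (or applying a numerical eigensolver to the 5x5 matrix) gives the spectrum above. The single zero eigenvalue shows the graph is connected. The largest eigenvalue, 3.6180, is at most the vertex count 5. By the matrix-tree theorem the graph has (1/5) * product of the nonzero eigenvalues = 1 spanning tree.

[0, 0.3820, 1.3820, 2.6180, 3.6180]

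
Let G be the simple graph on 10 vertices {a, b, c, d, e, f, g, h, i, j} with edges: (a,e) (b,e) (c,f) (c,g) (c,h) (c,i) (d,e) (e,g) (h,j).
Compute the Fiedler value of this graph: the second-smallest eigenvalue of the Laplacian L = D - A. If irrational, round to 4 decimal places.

Reading degrees in the order [a, b, c, d, e, f, g, h, i, j] gives [1, 1, 4, 1, 4, 1, 2, 2, 1, 1]; set D = diag(1, 1, 4, 1, 4, 1, 2, 2, 1, 1) and form L = D - A. The sorted Laplacian eigenvalues are [0, 0.1775, 0.5379, 1, 1, 1, 1.6516, 2.4544, 4.8393, 5.3393]; the algebraic connectivity is the second entry, 0.1775. By the matrix-tree theorem the graph has (1/10) * product of the nonzero eigenvalues = 1 spanning tree.

0.1775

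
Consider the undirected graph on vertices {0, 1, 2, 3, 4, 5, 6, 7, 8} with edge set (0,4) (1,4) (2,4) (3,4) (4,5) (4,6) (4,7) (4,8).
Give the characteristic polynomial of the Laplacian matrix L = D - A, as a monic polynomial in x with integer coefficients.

Each diagonal entry of L is the vertex degree and each off-diagonal entry is -1 where an edge is present, 0 otherwise; in the order [0, 1, 2, 3, 4, 5, 6, 7, 8] the diagonal is [1, 1, 1, 1, 8, 1, 1, 1, 1]. The eigenvalues of L are [0, 1, 1, 1, 1, 1, 1, 1, 9]; the characteristic polynomial is the product of (x - lambda_i), which multiplies out to x^9 - 16x^8 + 84x^7 - 224x^6 + 350x^5 - 336x^4 + 196x^3 - 64x^2 + 9x. Since p(0) = det(-L) = 0, x divides p(x). The largest eigenvalue, 9, is at most the vertex count 9. The eigenvalues sum to 16, which equals trace(L) = 2|E|.

x^9 - 16x^8 + 84x^7 - 224x^6 + 350x^5 - 336x^4 + 196x^3 - 64x^2 + 9x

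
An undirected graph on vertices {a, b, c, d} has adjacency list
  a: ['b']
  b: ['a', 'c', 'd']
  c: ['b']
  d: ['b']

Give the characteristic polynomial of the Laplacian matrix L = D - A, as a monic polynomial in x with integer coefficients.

x^4 - 6x^3 + 9x^2 - 4x

Each diagonal entry of L is the vertex degree and each off-diagonal entry is -1 where an edge is present, 0 otherwise; in the order [a, b, c, d] the diagonal is [1, 3, 1, 1]. L has integer entries, so p(x) = det(xI - L) has integer coefficients. Expanding the determinant yields x^4 - 6x^3 + 9x^2 - 4x. Since p(0) = det(-L) = 0, x divides p(x). The eigenvalues sum to 6, which equals trace(L) = 2|E|. By the matrix-tree theorem the graph has (1/4) * product of the nonzero eigenvalues = 1 spanning tree.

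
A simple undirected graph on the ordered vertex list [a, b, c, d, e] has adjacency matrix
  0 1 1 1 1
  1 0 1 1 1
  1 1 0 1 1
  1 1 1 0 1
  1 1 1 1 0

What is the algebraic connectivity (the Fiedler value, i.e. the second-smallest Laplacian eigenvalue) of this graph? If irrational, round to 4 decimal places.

Reading degrees in the order [a, b, c, d, e] gives [4, 4, 4, 4, 4]; set D = diag(4, 4, 4, 4, 4) and form L = D - A. The smallest Laplacian eigenvalue is always 0. The next one, lambda_2 = 5, measures how hard the graph is to disconnect: larger values mean better connectivity. There is one zero in the spectrum, matching the 1 component.

5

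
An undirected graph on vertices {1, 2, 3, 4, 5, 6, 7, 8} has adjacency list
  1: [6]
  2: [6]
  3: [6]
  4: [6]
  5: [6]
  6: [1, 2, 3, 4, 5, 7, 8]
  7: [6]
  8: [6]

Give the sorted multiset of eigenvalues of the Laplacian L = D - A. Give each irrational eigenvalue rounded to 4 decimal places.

[0, 1, 1, 1, 1, 1, 1, 8]

Each diagonal entry of L is the vertex degree and each off-diagonal entry is -1 where an edge is present, 0 otherwise; in the order [1, 2, 3, 4, 5, 6, 7, 8] the diagonal is [1, 1, 1, 1, 1, 7, 1, 1]. The multiplicity of 0 as a Laplacian eigenvalue equals the number of connected components. The largest eigenvalue, 8, is at most the vertex count 8. The eigenvalues sum to 14, which equals trace(L) = 2|E|.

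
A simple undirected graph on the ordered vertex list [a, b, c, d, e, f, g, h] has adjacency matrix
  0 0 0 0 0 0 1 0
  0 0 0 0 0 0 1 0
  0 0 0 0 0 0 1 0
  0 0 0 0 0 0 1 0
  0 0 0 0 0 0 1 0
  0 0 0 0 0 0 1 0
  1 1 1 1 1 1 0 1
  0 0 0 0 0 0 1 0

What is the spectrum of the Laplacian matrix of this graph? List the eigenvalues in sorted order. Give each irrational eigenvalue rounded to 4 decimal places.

[0, 1, 1, 1, 1, 1, 1, 8]

With the vertex order [a, b, c, d, e, f, g, h], the degrees are [1, 1, 1, 1, 1, 1, 7, 1], giving D = diag(1, 1, 1, 1, 1, 1, 7, 1) and L = D - A. Since every row of L sums to 0, the all-ones vector is in the kernel and 0 is an eigenvalue. The largest eigenvalue, 8, is at most the vertex count 8. By the matrix-tree theorem the graph has (1/8) * product of the nonzero eigenvalues = 1 spanning tree.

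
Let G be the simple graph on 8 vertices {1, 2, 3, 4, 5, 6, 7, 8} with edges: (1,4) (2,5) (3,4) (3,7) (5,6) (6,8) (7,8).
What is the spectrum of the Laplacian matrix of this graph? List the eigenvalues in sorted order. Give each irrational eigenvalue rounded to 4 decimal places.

Each diagonal entry of L is the vertex degree and each off-diagonal entry is -1 where an edge is present, 0 otherwise; in the order [1, 2, 3, 4, 5, 6, 7, 8] the diagonal is [1, 1, 2, 2, 2, 2, 2, 2]. Diagonalising L (or applying a numerical eigensolver to the 8x8 matrix) gives the spectrum above. By the matrix-tree theorem the graph has (1/8) * product of the nonzero eigenvalues = 1 spanning tree.

[0, 0.1522, 0.5858, 1.2346, 2, 2.7654, 3.4142, 3.8478]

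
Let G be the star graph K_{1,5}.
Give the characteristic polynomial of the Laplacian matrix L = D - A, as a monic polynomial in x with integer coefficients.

The graph has 6 vertices and degree multiset [5, 1, 1, 1, 1, 1]; D is the diagonal matrix of degrees and L = D - A. Computing det(xI - L) by cofactor expansion (or equivalently via sum-over-permutations) gives x^6 - 10x^5 + 30x^4 - 40x^3 + 25x^2 - 6x. The constant term is 0 because L is singular (the all-ones vector lies in its kernel). The eigenvalues sum to 10, which equals trace(L) = 2|E|. By the matrix-tree theorem the graph has (1/6) * product of the nonzero eigenvalues = 1 spanning tree.

x^6 - 10x^5 + 30x^4 - 40x^3 + 25x^2 - 6x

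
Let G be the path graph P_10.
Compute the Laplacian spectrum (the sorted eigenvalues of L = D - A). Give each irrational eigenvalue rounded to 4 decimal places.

The graph has 10 vertices and degree multiset [2, 2, 2, 2, 2, 2, 2, 2, 1, 1]; D is the diagonal matrix of degrees and L = D - A. Diagonalising L (or applying a numerical eigensolver to the 10x10 matrix) gives the spectrum above. There is one zero in the spectrum, matching the 1 component.

[0, 0.0979, 0.3820, 0.8244, 1.3820, 2, 2.6180, 3.1756, 3.6180, 3.9021]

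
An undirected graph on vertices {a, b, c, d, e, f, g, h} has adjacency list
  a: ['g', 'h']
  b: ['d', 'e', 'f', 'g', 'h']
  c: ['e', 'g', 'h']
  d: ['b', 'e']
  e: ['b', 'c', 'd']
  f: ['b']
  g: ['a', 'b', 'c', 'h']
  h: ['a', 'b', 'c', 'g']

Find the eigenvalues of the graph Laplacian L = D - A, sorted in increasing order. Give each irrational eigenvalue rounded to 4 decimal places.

[0, 0.8565, 1.2046, 2.3667, 3.6873, 4.3519, 5, 6.5329]

Reading degrees in the order [a, b, c, d, e, f, g, h] gives [2, 5, 3, 2, 3, 1, 4, 4]; set D = diag(2, 5, 3, 2, 3, 1, 4, 4) and form L = D - A. Diagonalising L (or applying a numerical eigensolver to the 8x8 matrix) gives the spectrum above. The eigenvalues sum to 24, which equals trace(L) = 2|E|.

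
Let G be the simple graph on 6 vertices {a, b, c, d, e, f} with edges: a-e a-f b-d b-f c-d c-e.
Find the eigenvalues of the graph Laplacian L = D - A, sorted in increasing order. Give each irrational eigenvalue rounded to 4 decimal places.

[0, 1, 1, 3, 3, 4]

With the vertex order [a, b, c, d, e, f], the degrees are [2, 2, 2, 2, 2, 2], giving D = diag(2, 2, 2, 2, 2, 2) and L = D - A. L is symmetric positive semidefinite, so every eigenvalue is real and nonnegative. The largest eigenvalue, 4, is at most the vertex count 6.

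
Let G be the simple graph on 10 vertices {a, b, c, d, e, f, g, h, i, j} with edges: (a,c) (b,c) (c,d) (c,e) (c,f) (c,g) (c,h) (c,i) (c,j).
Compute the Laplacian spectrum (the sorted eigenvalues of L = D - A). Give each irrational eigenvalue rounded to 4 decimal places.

[0, 1, 1, 1, 1, 1, 1, 1, 1, 10]

Each diagonal entry of L is the vertex degree and each off-diagonal entry is -1 where an edge is present, 0 otherwise; in the order [a, b, c, d, e, f, g, h, i, j] the diagonal is [1, 1, 9, 1, 1, 1, 1, 1, 1, 1]. L is symmetric positive semidefinite, so every eigenvalue is real and nonnegative. The single zero eigenvalue shows the graph is connected. There is one zero in the spectrum, matching the 1 component. The eigenvalues sum to 18, which equals trace(L) = 2|E|.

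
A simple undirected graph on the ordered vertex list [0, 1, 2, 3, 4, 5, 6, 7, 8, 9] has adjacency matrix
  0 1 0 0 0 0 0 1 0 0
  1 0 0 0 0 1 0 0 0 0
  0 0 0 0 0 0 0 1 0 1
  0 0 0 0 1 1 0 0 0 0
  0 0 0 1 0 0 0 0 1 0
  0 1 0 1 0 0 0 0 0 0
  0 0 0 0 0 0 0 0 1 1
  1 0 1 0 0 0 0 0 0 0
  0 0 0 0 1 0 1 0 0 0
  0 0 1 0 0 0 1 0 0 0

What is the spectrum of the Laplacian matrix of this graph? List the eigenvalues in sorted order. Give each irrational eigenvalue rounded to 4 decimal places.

[0, 0.3820, 0.3820, 1.3820, 1.3820, 2.6180, 2.6180, 3.6180, 3.6180, 4]

With the vertex order [0, 1, 2, 3, 4, 5, 6, 7, 8, 9], the degrees are [2, 2, 2, 2, 2, 2, 2, 2, 2, 2], giving D = diag(2, 2, 2, 2, 2, 2, 2, 2, 2, 2) and L = D - A. Diagonalising L (or applying a numerical eigensolver to the 10x10 matrix) gives the spectrum above. The eigenvalues sum to 20, which equals trace(L) = 2|E|. There is one zero in the spectrum, matching the 1 component.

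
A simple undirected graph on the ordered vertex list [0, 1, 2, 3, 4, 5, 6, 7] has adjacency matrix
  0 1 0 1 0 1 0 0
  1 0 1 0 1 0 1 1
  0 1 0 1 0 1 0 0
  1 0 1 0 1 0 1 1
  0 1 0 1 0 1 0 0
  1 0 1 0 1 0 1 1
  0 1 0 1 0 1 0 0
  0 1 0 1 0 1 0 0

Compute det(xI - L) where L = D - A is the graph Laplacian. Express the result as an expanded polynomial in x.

Each diagonal entry of L is the vertex degree and each off-diagonal entry is -1 where an edge is present, 0 otherwise; in the order [0, 1, 2, 3, 4, 5, 6, 7] the diagonal is [3, 5, 3, 5, 3, 5, 3, 3]. L has integer entries, so p(x) = det(xI - L) has integer coefficients. Expanding the determinant yields x^8 - 30x^7 + 375x^6 - 2540x^5 + 10095x^4 - 23598x^3 + 30105x^2 - 16200x. Since p(0) = det(-L) = 0, x divides p(x). There is one zero in the spectrum, matching the 1 component. By the matrix-tree theorem the graph has (1/8) * product of the nonzero eigenvalues = 2025 spanning trees.

x^8 - 30x^7 + 375x^6 - 2540x^5 + 10095x^4 - 23598x^3 + 30105x^2 - 16200x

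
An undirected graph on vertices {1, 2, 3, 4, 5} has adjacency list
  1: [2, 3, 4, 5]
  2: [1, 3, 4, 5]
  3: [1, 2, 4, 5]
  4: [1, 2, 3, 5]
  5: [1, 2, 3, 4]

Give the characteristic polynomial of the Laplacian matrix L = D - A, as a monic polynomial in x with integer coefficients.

x^5 - 20x^4 + 150x^3 - 500x^2 + 625x

Each diagonal entry of L is the vertex degree and each off-diagonal entry is -1 where an edge is present, 0 otherwise; in the order [1, 2, 3, 4, 5] the diagonal is [4, 4, 4, 4, 4]. Computing det(xI - L) by cofactor expansion (or equivalently via sum-over-permutations) gives x^5 - 20x^4 + 150x^3 - 500x^2 + 625x. The coefficient of x^4 equals -trace(L) = -20, matching the sum of degrees. There is one zero in the spectrum, matching the 1 component. The eigenvalues sum to 20, which equals trace(L) = 2|E|.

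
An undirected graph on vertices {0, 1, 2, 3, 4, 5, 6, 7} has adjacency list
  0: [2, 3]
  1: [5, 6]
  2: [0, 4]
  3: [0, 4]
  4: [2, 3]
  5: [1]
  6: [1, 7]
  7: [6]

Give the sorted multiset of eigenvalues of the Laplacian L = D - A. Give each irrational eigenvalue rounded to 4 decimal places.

Reading degrees in the order [0, 1, 2, 3, 4, 5, 6, 7] gives [2, 2, 2, 2, 2, 1, 2, 1]; set D = diag(2, 2, 2, 2, 2, 1, 2, 1) and form L = D - A. The multiplicity of 0 as a Laplacian eigenvalue equals the number of connected components. The 2 zero eigenvalues correspond to the 2 connected components. The eigenvalues sum to 14, which equals trace(L) = 2|E|. The largest eigenvalue, 4, is at most the vertex count 8.

[0, 0, 0.5858, 2, 2, 2, 3.4142, 4]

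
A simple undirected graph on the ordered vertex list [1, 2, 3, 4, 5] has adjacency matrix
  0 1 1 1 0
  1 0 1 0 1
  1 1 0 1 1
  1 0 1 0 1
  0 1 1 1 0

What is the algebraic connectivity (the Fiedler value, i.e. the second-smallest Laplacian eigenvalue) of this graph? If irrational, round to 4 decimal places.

Each diagonal entry of L is the vertex degree and each off-diagonal entry is -1 where an edge is present, 0 otherwise; in the order [1, 2, 3, 4, 5] the diagonal is [3, 3, 4, 3, 3]. Computing the eigenvalues of L and sorting gives [0, 3, 3, 5, 5]. The Fiedler value lambda_2 = 3 is strictly positive, so the graph is connected.

3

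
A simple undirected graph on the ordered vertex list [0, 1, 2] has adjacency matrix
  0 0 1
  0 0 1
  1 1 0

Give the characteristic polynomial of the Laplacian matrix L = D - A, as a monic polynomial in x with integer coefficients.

x^3 - 4x^2 + 3x

With the vertex order [0, 1, 2], the degrees are [1, 1, 2], giving D = diag(1, 1, 2) and L = D - A. L has integer entries, so p(x) = det(xI - L) has integer coefficients. Expanding the determinant yields x^3 - 4x^2 + 3x. The constant term is 0 because L is singular (the all-ones vector lies in its kernel). The eigenvalues sum to 4, which equals trace(L) = 2|E|.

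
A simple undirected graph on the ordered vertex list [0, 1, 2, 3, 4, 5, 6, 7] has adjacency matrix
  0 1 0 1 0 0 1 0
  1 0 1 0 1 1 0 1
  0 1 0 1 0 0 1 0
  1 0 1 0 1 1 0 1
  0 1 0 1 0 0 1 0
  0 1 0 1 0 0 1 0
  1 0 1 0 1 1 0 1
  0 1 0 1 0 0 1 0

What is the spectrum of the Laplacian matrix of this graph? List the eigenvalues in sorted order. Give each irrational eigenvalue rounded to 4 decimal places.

[0, 3, 3, 3, 3, 5, 5, 8]

Each diagonal entry of L is the vertex degree and each off-diagonal entry is -1 where an edge is present, 0 otherwise; in the order [0, 1, 2, 3, 4, 5, 6, 7] the diagonal is [3, 5, 3, 5, 3, 3, 5, 3]. The multiplicity of 0 as a Laplacian eigenvalue equals the number of connected components. The eigenvalues sum to 30, which equals trace(L) = 2|E|. By the matrix-tree theorem the graph has (1/8) * product of the nonzero eigenvalues = 2025 spanning trees.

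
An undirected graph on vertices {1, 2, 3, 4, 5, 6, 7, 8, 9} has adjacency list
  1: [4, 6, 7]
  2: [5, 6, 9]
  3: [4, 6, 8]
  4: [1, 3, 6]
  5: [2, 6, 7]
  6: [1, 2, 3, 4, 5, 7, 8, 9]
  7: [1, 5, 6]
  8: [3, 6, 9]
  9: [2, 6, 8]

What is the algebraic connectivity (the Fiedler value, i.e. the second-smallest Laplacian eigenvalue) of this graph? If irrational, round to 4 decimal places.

1.5858

With the vertex order [1, 2, 3, 4, 5, 6, 7, 8, 9], the degrees are [3, 3, 3, 3, 3, 8, 3, 3, 3], giving D = diag(3, 3, 3, 3, 3, 8, 3, 3, 3) and L = D - A. The sorted Laplacian eigenvalues are [0, 1.5858, 1.5858, 3, 3, 4.4142, 4.4142, 5, 9]; the algebraic connectivity is the second entry, 1.5858. The eigenvalues sum to 32, which equals trace(L) = 2|E|.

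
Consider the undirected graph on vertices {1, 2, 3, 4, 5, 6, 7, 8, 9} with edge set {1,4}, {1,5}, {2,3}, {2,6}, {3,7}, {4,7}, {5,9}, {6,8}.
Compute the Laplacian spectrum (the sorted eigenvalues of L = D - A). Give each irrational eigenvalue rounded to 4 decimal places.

Reading degrees in the order [1, 2, 3, 4, 5, 6, 7, 8, 9] gives [2, 2, 2, 2, 2, 2, 2, 1, 1]; set D = diag(2, 2, 2, 2, 2, 2, 2, 1, 1) and form L = D - A. L is symmetric positive semidefinite, so every eigenvalue is real and nonnegative. The single zero eigenvalue shows the graph is connected.

[0, 0.1206, 0.4679, 1, 1.6527, 2.3473, 3, 3.5321, 3.8794]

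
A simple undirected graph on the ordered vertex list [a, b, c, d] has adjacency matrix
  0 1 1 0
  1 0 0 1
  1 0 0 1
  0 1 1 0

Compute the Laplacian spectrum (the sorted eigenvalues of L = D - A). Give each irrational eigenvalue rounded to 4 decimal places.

[0, 2, 2, 4]

Reading degrees in the order [a, b, c, d] gives [2, 2, 2, 2]; set D = diag(2, 2, 2, 2) and form L = D - A. L is symmetric positive semidefinite, so every eigenvalue is real and nonnegative. The single zero eigenvalue shows the graph is connected. The eigenvalues sum to 8, which equals trace(L) = 2|E|.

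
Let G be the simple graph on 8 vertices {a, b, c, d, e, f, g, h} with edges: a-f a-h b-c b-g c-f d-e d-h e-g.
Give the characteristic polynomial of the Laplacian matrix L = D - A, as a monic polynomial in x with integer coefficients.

x^8 - 16x^7 + 104x^6 - 352x^5 + 660x^4 - 672x^3 + 336x^2 - 64x

With the vertex order [a, b, c, d, e, f, g, h], the degrees are [2, 2, 2, 2, 2, 2, 2, 2], giving D = diag(2, 2, 2, 2, 2, 2, 2, 2) and L = D - A. L has integer entries, so p(x) = det(xI - L) has integer coefficients. Expanding the determinant yields x^8 - 16x^7 + 104x^6 - 352x^5 + 660x^4 - 672x^3 + 336x^2 - 64x. The constant term is 0 because L is singular (the all-ones vector lies in its kernel).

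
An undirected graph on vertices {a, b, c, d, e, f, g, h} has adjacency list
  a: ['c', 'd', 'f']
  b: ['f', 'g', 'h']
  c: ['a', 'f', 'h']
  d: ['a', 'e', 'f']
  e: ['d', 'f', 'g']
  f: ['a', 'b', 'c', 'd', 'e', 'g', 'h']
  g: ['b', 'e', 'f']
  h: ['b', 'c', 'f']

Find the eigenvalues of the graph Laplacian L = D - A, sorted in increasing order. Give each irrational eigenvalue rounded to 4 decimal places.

Each diagonal entry of L is the vertex degree and each off-diagonal entry is -1 where an edge is present, 0 otherwise; in the order [a, b, c, d, e, f, g, h] the diagonal is [3, 3, 3, 3, 3, 7, 3, 3]. The multiplicity of 0 as a Laplacian eigenvalue equals the number of connected components. The single zero eigenvalue shows the graph is connected. By the matrix-tree theorem the graph has (1/8) * product of the nonzero eigenvalues = 841 spanning trees.

[0, 1.7530, 1.7530, 3.4450, 3.4450, 4.8019, 4.8019, 8]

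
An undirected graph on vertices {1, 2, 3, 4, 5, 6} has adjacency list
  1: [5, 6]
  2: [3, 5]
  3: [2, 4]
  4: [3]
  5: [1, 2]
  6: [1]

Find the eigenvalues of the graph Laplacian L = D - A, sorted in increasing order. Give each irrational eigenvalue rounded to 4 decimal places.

With the vertex order [1, 2, 3, 4, 5, 6], the degrees are [2, 2, 2, 1, 2, 1], giving D = diag(2, 2, 2, 1, 2, 1) and L = D - A. Since every row of L sums to 0, the all-ones vector is in the kernel and 0 is an eigenvalue. The single zero eigenvalue shows the graph is connected. The largest eigenvalue, 3.7321, is at most the vertex count 6. There is one zero in the spectrum, matching the 1 component.

[0, 0.2679, 1, 2, 3, 3.7321]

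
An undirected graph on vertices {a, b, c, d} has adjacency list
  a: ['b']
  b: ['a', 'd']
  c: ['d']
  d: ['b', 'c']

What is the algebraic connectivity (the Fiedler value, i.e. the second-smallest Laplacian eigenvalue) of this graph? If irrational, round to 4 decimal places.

0.5858

With the vertex order [a, b, c, d], the degrees are [1, 2, 1, 2], giving D = diag(1, 2, 1, 2) and L = D - A. Computing the eigenvalues of L and sorting gives [0, 0.5858, 2, 3.4142]. The Fiedler value lambda_2 = 0.5858 is strictly positive, so the graph is connected. The eigenvalues sum to 6, which equals trace(L) = 2|E|.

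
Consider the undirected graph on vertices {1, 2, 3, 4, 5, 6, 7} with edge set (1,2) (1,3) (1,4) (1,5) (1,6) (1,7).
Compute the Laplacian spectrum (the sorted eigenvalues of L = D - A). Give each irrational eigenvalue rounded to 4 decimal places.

Each diagonal entry of L is the vertex degree and each off-diagonal entry is -1 where an edge is present, 0 otherwise; in the order [1, 2, 3, 4, 5, 6, 7] the diagonal is [6, 1, 1, 1, 1, 1, 1]. The multiplicity of 0 as a Laplacian eigenvalue equals the number of connected components. The single zero eigenvalue shows the graph is connected. The largest eigenvalue, 7, is at most the vertex count 7.

[0, 1, 1, 1, 1, 1, 7]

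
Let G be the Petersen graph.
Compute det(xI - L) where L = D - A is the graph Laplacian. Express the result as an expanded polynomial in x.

The graph has 10 vertices and degree multiset [3, 3, 3, 3, 3, 3, 3, 3, 3, 3]; D is the diagonal matrix of degrees and L = D - A. L has integer entries, so p(x) = det(xI - L) has integer coefficients. Expanding the determinant yields x^10 - 30x^9 + 390x^8 - 2880x^7 + 13305x^6 - 39882x^5 + 77640x^4 - 94800x^3 + 66000x^2 - 20000x. Since p(0) = det(-L) = 0, x divides p(x).

x^10 - 30x^9 + 390x^8 - 2880x^7 + 13305x^6 - 39882x^5 + 77640x^4 - 94800x^3 + 66000x^2 - 20000x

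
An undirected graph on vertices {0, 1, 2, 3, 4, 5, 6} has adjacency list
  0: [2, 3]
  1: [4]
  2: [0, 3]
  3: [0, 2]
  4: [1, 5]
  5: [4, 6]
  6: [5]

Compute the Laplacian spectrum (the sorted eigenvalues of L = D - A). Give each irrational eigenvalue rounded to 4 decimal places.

With the vertex order [0, 1, 2, 3, 4, 5, 6], the degrees are [2, 1, 2, 2, 2, 2, 1], giving D = diag(2, 1, 2, 2, 2, 2, 1) and L = D - A. L is symmetric positive semidefinite, so every eigenvalue is real and nonnegative. The 2 zero eigenvalues correspond to the 2 connected components. There are 2 zeros in the spectrum, matching the 2 components.

[0, 0, 0.5858, 2, 3, 3, 3.4142]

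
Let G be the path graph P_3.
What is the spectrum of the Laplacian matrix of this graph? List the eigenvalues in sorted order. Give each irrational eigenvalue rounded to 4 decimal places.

The graph has 3 vertices and degree multiset [2, 1, 1]; D is the diagonal matrix of degrees and L = D - A. L is symmetric positive semidefinite, so every eigenvalue is real and nonnegative. The single zero eigenvalue shows the graph is connected.

[0, 1, 3]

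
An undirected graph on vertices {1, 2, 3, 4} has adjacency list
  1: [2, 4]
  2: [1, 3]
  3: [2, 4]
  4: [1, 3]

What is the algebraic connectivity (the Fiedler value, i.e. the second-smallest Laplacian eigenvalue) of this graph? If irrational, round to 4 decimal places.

Reading degrees in the order [1, 2, 3, 4] gives [2, 2, 2, 2]; set D = diag(2, 2, 2, 2) and form L = D - A. The smallest Laplacian eigenvalue is always 0. The next one, lambda_2 = 2, measures how hard the graph is to disconnect: larger values mean better connectivity.

2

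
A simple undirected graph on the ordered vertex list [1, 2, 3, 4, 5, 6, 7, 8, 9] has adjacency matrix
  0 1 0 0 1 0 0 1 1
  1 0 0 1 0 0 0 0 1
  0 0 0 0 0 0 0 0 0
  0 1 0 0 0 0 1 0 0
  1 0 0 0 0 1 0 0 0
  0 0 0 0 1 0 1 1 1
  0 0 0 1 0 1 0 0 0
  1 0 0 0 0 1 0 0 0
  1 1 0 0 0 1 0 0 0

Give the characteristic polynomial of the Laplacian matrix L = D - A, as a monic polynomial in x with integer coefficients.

Reading degrees in the order [1, 2, 3, 4, 5, 6, 7, 8, 9] gives [4, 3, 0, 2, 2, 4, 2, 2, 3]; set D = diag(4, 3, 0, 2, 2, 4, 2, 2, 3) and form L = D - A. Computing det(xI - L) by cofactor expansion (or equivalently via sum-over-permutations) gives x^9 - 22x^8 + 198x^7 - 942x^6 + 2551x^5 - 3922x^4 + 3160x^3 - 1024x^2. The coefficient of x^8 equals -trace(L) = -22, matching the sum of degrees. The largest eigenvalue, 5.8912, is at most the vertex count 9.

x^9 - 22x^8 + 198x^7 - 942x^6 + 2551x^5 - 3922x^4 + 3160x^3 - 1024x^2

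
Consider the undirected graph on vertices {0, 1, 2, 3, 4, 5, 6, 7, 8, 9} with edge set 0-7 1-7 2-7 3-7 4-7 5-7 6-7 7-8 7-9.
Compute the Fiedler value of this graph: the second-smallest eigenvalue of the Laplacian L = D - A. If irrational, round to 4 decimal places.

With the vertex order [0, 1, 2, 3, 4, 5, 6, 7, 8, 9], the degrees are [1, 1, 1, 1, 1, 1, 1, 9, 1, 1], giving D = diag(1, 1, 1, 1, 1, 1, 1, 9, 1, 1) and L = D - A. The smallest Laplacian eigenvalue is always 0. The next one, lambda_2 = 1, measures how hard the graph is to disconnect: larger values mean better connectivity. The largest eigenvalue, 10, is at most the vertex count 10.

1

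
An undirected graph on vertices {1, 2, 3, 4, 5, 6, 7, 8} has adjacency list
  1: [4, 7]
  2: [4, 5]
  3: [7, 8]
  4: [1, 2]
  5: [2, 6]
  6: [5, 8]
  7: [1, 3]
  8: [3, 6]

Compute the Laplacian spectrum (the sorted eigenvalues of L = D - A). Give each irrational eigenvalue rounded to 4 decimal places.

[0, 0.5858, 0.5858, 2, 2, 3.4142, 3.4142, 4]

Reading degrees in the order [1, 2, 3, 4, 5, 6, 7, 8] gives [2, 2, 2, 2, 2, 2, 2, 2]; set D = diag(2, 2, 2, 2, 2, 2, 2, 2) and form L = D - A. Since every row of L sums to 0, the all-ones vector is in the kernel and 0 is an eigenvalue. The single zero eigenvalue shows the graph is connected. The largest eigenvalue, 4, is at most the vertex count 8. The eigenvalues sum to 16, which equals trace(L) = 2|E|.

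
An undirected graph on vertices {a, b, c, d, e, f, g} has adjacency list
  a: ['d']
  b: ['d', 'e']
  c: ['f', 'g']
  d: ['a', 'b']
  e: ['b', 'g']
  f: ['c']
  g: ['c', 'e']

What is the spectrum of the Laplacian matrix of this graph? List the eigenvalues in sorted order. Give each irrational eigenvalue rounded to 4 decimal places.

Reading degrees in the order [a, b, c, d, e, f, g] gives [1, 2, 2, 2, 2, 1, 2]; set D = diag(1, 2, 2, 2, 2, 1, 2) and form L = D - A. Since every row of L sums to 0, the all-ones vector is in the kernel and 0 is an eigenvalue. By the matrix-tree theorem the graph has (1/7) * product of the nonzero eigenvalues = 1 spanning tree.

[0, 0.1981, 0.7530, 1.5550, 2.4450, 3.2470, 3.8019]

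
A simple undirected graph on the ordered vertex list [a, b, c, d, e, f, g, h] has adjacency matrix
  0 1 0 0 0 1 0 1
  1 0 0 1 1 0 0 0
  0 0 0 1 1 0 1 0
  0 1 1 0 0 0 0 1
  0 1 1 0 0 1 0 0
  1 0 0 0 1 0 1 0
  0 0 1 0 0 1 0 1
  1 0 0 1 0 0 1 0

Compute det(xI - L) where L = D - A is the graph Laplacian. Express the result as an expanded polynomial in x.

x^8 - 24x^7 + 240x^6 - 1296x^5 + 4080x^4 - 7488x^3 + 7424x^2 - 3072x

With the vertex order [a, b, c, d, e, f, g, h], the degrees are [3, 3, 3, 3, 3, 3, 3, 3], giving D = diag(3, 3, 3, 3, 3, 3, 3, 3) and L = D - A. L has integer entries, so p(x) = det(xI - L) has integer coefficients. Expanding the determinant yields x^8 - 24x^7 + 240x^6 - 1296x^5 + 4080x^4 - 7488x^3 + 7424x^2 - 3072x. Since p(0) = det(-L) = 0, x divides p(x). By the matrix-tree theorem the graph has (1/8) * product of the nonzero eigenvalues = 384 spanning trees.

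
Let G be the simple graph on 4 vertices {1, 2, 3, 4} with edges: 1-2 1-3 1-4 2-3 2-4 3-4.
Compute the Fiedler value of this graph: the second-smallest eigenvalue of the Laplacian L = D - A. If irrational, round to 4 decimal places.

4

Reading degrees in the order [1, 2, 3, 4] gives [3, 3, 3, 3]; set D = diag(3, 3, 3, 3) and form L = D - A. The sorted Laplacian eigenvalues are [0, 4, 4, 4]; the algebraic connectivity is the second entry, 4. There is one zero in the spectrum, matching the 1 component. The eigenvalues sum to 12, which equals trace(L) = 2|E|.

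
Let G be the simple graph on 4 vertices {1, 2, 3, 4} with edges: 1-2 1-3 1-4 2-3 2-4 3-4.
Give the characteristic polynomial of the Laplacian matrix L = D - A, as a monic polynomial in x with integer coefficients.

Reading degrees in the order [1, 2, 3, 4] gives [3, 3, 3, 3]; set D = diag(3, 3, 3, 3) and form L = D - A. L has integer entries, so p(x) = det(xI - L) has integer coefficients. Expanding the determinant yields x^4 - 12x^3 + 48x^2 - 64x. The coefficient of x^3 equals -trace(L) = -12, matching the sum of degrees. There is one zero in the spectrum, matching the 1 component.

x^4 - 12x^3 + 48x^2 - 64x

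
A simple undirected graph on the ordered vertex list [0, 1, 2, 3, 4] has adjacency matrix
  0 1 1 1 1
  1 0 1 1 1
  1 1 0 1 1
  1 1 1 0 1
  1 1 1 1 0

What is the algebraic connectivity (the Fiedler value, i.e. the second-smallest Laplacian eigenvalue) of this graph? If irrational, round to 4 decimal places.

Each diagonal entry of L is the vertex degree and each off-diagonal entry is -1 where an edge is present, 0 otherwise; in the order [0, 1, 2, 3, 4] the diagonal is [4, 4, 4, 4, 4]. Computing the eigenvalues of L and sorting gives [0, 5, 5, 5, 5]. The Fiedler value lambda_2 = 5 is strictly positive, so the graph is connected. By the matrix-tree theorem the graph has (1/5) * product of the nonzero eigenvalues = 125 spanning trees.

5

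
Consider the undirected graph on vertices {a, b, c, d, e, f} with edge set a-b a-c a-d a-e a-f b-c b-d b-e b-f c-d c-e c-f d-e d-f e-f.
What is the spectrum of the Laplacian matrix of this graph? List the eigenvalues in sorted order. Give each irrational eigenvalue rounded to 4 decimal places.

[0, 6, 6, 6, 6, 6]

Reading degrees in the order [a, b, c, d, e, f] gives [5, 5, 5, 5, 5, 5]; set D = diag(5, 5, 5, 5, 5, 5) and form L = D - A. The multiplicity of 0 as a Laplacian eigenvalue equals the number of connected components.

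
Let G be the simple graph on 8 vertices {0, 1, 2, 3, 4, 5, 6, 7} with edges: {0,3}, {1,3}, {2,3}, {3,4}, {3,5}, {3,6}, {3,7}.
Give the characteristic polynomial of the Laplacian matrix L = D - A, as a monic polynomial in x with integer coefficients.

x^8 - 14x^7 + 63x^6 - 140x^5 + 175x^4 - 126x^3 + 49x^2 - 8x

Each diagonal entry of L is the vertex degree and each off-diagonal entry is -1 where an edge is present, 0 otherwise; in the order [0, 1, 2, 3, 4, 5, 6, 7] the diagonal is [1, 1, 1, 7, 1, 1, 1, 1]. L has integer entries, so p(x) = det(xI - L) has integer coefficients. Expanding the determinant yields x^8 - 14x^7 + 63x^6 - 140x^5 + 175x^4 - 126x^3 + 49x^2 - 8x. The coefficient of x^7 equals -trace(L) = -14, matching the sum of degrees. The eigenvalues sum to 14, which equals trace(L) = 2|E|. By the matrix-tree theorem the graph has (1/8) * product of the nonzero eigenvalues = 1 spanning tree.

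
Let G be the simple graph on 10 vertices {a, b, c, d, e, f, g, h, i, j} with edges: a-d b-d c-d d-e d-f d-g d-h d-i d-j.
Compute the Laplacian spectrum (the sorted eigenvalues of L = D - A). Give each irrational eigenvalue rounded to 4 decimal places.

Each diagonal entry of L is the vertex degree and each off-diagonal entry is -1 where an edge is present, 0 otherwise; in the order [a, b, c, d, e, f, g, h, i, j] the diagonal is [1, 1, 1, 9, 1, 1, 1, 1, 1, 1]. L is symmetric positive semidefinite, so every eigenvalue is real and nonnegative. By the matrix-tree theorem the graph has (1/10) * product of the nonzero eigenvalues = 1 spanning tree. There is one zero in the spectrum, matching the 1 component.

[0, 1, 1, 1, 1, 1, 1, 1, 1, 10]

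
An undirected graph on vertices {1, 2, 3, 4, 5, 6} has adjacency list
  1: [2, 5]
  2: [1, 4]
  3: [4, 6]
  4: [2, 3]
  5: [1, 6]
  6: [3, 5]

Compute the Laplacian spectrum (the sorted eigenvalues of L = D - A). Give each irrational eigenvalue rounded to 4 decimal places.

[0, 1, 1, 3, 3, 4]

With the vertex order [1, 2, 3, 4, 5, 6], the degrees are [2, 2, 2, 2, 2, 2], giving D = diag(2, 2, 2, 2, 2, 2) and L = D - A. The multiplicity of 0 as a Laplacian eigenvalue equals the number of connected components. The single zero eigenvalue shows the graph is connected. The eigenvalues sum to 12, which equals trace(L) = 2|E|. There is one zero in the spectrum, matching the 1 component.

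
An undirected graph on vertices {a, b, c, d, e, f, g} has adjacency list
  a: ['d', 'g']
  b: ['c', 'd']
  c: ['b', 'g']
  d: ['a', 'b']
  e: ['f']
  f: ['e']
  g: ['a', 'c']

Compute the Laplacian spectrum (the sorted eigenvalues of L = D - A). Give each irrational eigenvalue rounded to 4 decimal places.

Each diagonal entry of L is the vertex degree and each off-diagonal entry is -1 where an edge is present, 0 otherwise; in the order [a, b, c, d, e, f, g] the diagonal is [2, 2, 2, 2, 1, 1, 2]. The multiplicity of 0 as a Laplacian eigenvalue equals the number of connected components. The 2 zero eigenvalues correspond to the 2 connected components. The eigenvalues sum to 12, which equals trace(L) = 2|E|.

[0, 0, 1.3820, 1.3820, 2, 3.6180, 3.6180]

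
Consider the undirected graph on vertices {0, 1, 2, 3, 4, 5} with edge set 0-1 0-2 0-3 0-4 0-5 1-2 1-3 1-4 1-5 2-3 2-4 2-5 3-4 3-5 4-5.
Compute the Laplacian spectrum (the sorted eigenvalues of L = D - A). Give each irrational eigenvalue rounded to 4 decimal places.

Each diagonal entry of L is the vertex degree and each off-diagonal entry is -1 where an edge is present, 0 otherwise; in the order [0, 1, 2, 3, 4, 5] the diagonal is [5, 5, 5, 5, 5, 5]. Diagonalising L (or applying a numerical eigensolver to the 6x6 matrix) gives the spectrum above. The single zero eigenvalue shows the graph is connected. There is one zero in the spectrum, matching the 1 component.

[0, 6, 6, 6, 6, 6]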